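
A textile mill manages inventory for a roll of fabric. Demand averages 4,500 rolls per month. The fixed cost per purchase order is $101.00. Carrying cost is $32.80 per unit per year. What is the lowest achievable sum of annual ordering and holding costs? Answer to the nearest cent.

Annual demand D = 4,500 × 12 = 54,000.
Q* = √(2DS/H) = √(2 × 54,000 × 101 / 32.8) ≈ 576.68.
At the optimum the two cost components are equal, so total cost = 2·(Q*/2)H = Q*·H.
Minimum total = √(2DSH) = √(2 × 54,000 × 101 × 32.8) ≈ 18915.137.

TC* ≈ $18,915.14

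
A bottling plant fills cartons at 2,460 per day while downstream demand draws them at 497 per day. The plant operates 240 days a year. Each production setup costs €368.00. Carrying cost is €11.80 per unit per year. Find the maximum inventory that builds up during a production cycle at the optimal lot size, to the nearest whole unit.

I_max ≈ 2,437 cartons

Annual demand D = 497 × 240 = 119,280.
Production build-up factor (1 − d/p) = 1 − 497/2,460 = 0.7980.
Q* = √(2DS / (H(1 − d/p))) = √(2 × 119,280 × 368 / (11.8 × 0.7980)).
= √(87,790,080 / 9.416) ≈ 3053.438.
Maximum inventory = Q*(1 − d/p) = 3053.438 × 0.7980 ≈ 2436.544.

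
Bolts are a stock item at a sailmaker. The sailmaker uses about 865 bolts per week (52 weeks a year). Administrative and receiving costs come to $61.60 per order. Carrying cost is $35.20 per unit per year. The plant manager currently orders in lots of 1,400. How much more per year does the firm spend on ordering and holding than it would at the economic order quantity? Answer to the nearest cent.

Annual demand D = 865 × 52 = 44,980.
EOQ = √(2DS/H) = √(2 × 44,980 × 61.6 / 35.2) ≈ 396.77.
Cost at Q* = (D/Q*)S + (Q*/2)H = √(2DSH) ≈ $13,966.46.
Cost at Q = 1,400: (44,980/1,400)×61.6 + (1,400/2)×35.2 = $1,979.12 + $24,640.00 = $26,619.12.
Excess = $26,619.12 − $13,966.46 = $12,652.66.

Extra cost ≈ $12,652.66 per year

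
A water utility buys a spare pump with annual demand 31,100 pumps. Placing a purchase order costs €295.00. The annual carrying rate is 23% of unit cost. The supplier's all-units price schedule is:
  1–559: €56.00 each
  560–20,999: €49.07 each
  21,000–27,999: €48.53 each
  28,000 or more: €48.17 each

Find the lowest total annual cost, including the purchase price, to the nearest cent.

TC* ≈ €1,540,467.58

Holding cost per unit per year at price C is H = 0.23·C.
Candidates are each tier's EOQ (if it falls in that tier) and each price-break quantity.
Tier 1 (€56.00): EOQ = 1193.6 exceeds tier's upper bound 559, so this tier is dominated.
EOQ at €49.07 = 1275.1 (feasible in tier 2): TC = 31,100×€49.07 + (31,100/1275.1)×295 + (1275.1/2)×0.23×€49.07 = €1,540,467.58.
EOQ at €48.53 = 1282.1 < 21000, so use break Q=21000: TC = 31,100×€48.53 + (31,100/21000.0)×295 + (21000.0/2)×0.23×€48.53 = €1,626,919.83.
EOQ at €48.17 = 1286.9 < 28000, so use break Q=28000: TC = 31,100×€48.17 + (31,100/28000.0)×295 + (28000.0/2)×0.23×€48.17 = €1,653,522.06.
Lowest total cost among the candidates is at Q = 1275.1.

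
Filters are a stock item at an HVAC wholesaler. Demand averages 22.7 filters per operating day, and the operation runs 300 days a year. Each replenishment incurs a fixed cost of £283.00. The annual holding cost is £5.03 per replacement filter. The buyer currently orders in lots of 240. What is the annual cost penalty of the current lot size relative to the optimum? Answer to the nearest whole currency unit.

Annual demand D = 22.7 × 300 = 6,810.
EOQ = √(2DS/H) = √(2 × 6,810 × 283 / 5.03) ≈ 875.38.
Cost at Q* = (D/Q*)S + (Q*/2)H = √(2DSH) ≈ £4,403.17.
Cost at Q = 240: (6,810/240)×283 + (240/2)×5.03 = £8,030.12 + £603.60 = £8,633.73.
Excess = £8,633.73 − £4,403.17 = £4,230.55.

Extra cost ≈ £4,231 per year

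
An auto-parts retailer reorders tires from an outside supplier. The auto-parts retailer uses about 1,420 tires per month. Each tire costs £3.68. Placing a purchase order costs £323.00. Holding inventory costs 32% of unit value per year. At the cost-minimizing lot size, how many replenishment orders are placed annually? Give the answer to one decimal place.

N ≈ 5.6 orders per year

Annual demand D = 1,420 × 12 = 17,040.
Holding cost H = 0.32 × £3.68 = £1.1776 per unit per year.
EOQ = √(2DS/H) = √(2 × 17,040 × 323 / 1.1776) ≈ 3057.40.
Orders per year = D / Q* = 17,040 / 3057.40 ≈ 5.573.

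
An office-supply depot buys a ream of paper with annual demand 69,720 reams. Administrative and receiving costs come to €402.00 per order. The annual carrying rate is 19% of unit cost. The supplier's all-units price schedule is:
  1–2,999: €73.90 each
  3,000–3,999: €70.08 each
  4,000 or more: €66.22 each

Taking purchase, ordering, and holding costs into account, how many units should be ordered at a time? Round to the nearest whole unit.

Holding cost per unit per year at price C is H = 0.19·C.
Evaluate total cost at each tier's feasible EOQ or, if the EOQ is below the tier, at the tier's minimum quantity.
EOQ at €73.90 = 1998.1 (feasible in tier 1): TC = 69,720×€73.90 + (69,720/1998.1)×402 + (1998.1/2)×0.19×€73.90 = €5,180,362.71.
EOQ at €70.08 = 2051.8 < 3000, so use break Q=3000: TC = 69,720×€70.08 + (69,720/3000.0)×402 + (3000.0/2)×0.19×€70.08 = €4,915,292.88.
EOQ at €66.22 = 2110.7 < 4000, so use break Q=4000: TC = 69,720×€66.22 + (69,720/4000.0)×402 + (4000.0/2)×0.19×€66.22 = €4,649,028.86.
Lowest total cost is €4,649,028.86 at Q = 4000.0.

Q* ≈ 4,000 reams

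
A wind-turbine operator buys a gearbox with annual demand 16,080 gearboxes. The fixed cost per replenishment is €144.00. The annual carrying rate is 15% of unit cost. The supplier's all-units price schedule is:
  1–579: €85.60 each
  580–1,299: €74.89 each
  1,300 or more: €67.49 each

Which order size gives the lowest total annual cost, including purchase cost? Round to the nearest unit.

Q* ≈ 1,300 gearboxes

Holding cost per unit per year at price C is H = 0.15·C.
Candidates are each tier's EOQ (if it falls in that tier) and each price-break quantity.
Tier 1 (€85.60): EOQ = 600.6 exceeds tier's upper bound 579, so this tier is dominated.
EOQ at €74.89 = 642.1 (feasible in tier 2): TC = 16,080×€74.89 + (16,080/642.1)×144 + (642.1/2)×0.15×€74.89 = €1,211,443.88.
EOQ at €67.49 = 676.4 < 1300, so use break Q=1300: TC = 16,080×€67.49 + (16,080/1300.0)×144 + (1300.0/2)×0.15×€67.49 = €1,093,600.64.
Lowest total cost is €1,093,600.64 at Q = 1300.0.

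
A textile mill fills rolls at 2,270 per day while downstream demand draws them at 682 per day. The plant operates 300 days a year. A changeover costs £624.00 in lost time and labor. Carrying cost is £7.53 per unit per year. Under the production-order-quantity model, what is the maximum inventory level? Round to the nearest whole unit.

I_max ≈ 4,871 rolls

Annual demand D = 682 × 300 = 204,600.
Production build-up factor (1 − d/p) = 1 − 682/2,270 = 0.6996.
Q* = √(2DS / (H(1 − d/p))) = √(2 × 204,600 × 624 / (7.53 × 0.6996)).
= √(255,340,800 / 5.2677) ≈ 6962.261.
Maximum inventory = Q*(1 − d/p) = 6962.261 × 0.6996 ≈ 4870.516.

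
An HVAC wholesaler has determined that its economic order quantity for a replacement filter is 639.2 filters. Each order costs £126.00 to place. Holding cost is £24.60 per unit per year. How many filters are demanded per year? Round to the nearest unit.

D ≈ 39,885 filters per year

Squaring Q* = √(2DS/H) gives Q*² = 2DS/H.
From Q* = √(2DS/H): D = Q*²H / (2S) = 639.2² × 24.6 / (2 × 126) = 39884.862.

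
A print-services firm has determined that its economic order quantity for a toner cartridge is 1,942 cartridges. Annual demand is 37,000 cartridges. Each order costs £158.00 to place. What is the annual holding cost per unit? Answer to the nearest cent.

H ≈ £3.10

Squaring Q* = √(2DS/H) gives Q*² = 2DS/H.
From Q* = √(2DS/H): H = 2DS / Q*² = 2 × 37,000 × 158 / 1,942² = 3.1002.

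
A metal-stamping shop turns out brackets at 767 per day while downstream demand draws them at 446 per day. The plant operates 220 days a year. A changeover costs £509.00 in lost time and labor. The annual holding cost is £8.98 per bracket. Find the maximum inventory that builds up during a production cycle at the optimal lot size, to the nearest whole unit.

I_max ≈ 2,158 brackets

Annual demand D = 446 × 220 = 98,120.
Production build-up factor (1 − d/p) = 1 − 446/767 = 0.4185.
Q* = √(2DS / (H(1 − d/p))) = √(2 × 98,120 × 509 / (8.98 × 0.4185)).
= √(99,886,160 / 3.7583) ≈ 5155.368.
Maximum inventory = Q*(1 − d/p) = 5155.368 × 0.4185 ≈ 2157.592.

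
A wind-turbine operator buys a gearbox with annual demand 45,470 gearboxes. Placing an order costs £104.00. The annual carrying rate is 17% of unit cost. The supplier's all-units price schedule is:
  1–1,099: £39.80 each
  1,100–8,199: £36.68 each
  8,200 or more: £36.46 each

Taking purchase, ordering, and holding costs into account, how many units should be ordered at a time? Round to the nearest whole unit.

Q* ≈ 1,232 gearboxes

Holding cost per unit per year at price C is H = 0.17·C.
Candidates are each tier's EOQ (if it falls in that tier) and each price-break quantity.
Tier 1 (£39.80): EOQ = 1182.3 exceeds tier's upper bound 1099, so this tier is dominated.
EOQ at £36.68 = 1231.6 (feasible in tier 2): TC = 45,470×£36.68 + (45,470/1231.6)×104 + (1231.6/2)×0.17×£36.68 = £1,675,519.11.
EOQ at £36.46 = 1235.3 < 8200, so use break Q=8200: TC = 45,470×£36.46 + (45,470/8200.0)×104 + (8200.0/2)×0.17×£36.46 = £1,683,825.51.
Lowest total cost is £1,675,519.11 at Q = 1231.6.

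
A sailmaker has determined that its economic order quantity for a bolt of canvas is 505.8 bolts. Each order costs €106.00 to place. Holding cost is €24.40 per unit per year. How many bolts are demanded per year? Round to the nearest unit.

D ≈ 29,445 bolts per year

Invert the EOQ relation Q*² = 2DS/H.
From Q* = √(2DS/H): D = Q*²H / (2S) = 505.8² × 24.4 / (2 × 106) = 29445.004.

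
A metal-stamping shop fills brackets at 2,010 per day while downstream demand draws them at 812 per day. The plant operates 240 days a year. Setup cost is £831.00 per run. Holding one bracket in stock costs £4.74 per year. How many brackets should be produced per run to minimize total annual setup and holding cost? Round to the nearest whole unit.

Annual demand D = 812 × 240 = 194,880.
Production build-up factor (1 − d/p) = 1 − 812/2,010 = 0.5960.
Q* = √(2DS / (H(1 − d/p))) = √(2 × 194,880 × 831 / (4.74 × 0.5960)).
= √(323,890,560 / 2.8251) ≈ 10707.291.

Q* ≈ 10,707 brackets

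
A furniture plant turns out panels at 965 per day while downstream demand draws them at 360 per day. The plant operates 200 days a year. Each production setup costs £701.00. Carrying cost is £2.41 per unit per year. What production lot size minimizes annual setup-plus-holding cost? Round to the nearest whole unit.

Q* ≈ 8,174 panels

Annual demand D = 360 × 200 = 72,000.
Production build-up factor (1 − d/p) = 1 − 360/965 = 0.6269.
Q* = √(2DS / (H(1 − d/p))) = √(2 × 72,000 × 701 / (2.41 × 0.6269)).
= √(100,944,000 / 1.5109) ≈ 8173.681.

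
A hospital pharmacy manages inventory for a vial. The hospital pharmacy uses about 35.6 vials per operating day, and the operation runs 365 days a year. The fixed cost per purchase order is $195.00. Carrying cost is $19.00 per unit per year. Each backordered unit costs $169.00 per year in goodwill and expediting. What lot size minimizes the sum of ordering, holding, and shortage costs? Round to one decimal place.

Annual demand D = 35.6 × 365 = 12,994.
With planned backorders, Q* = √(2DS/H) · √((H+B)/B).
√(2DS/H) = √(2 × 12,994 × 195 / 19) = 516.448.
√((H+B)/B) = √((19+169)/169) = 1.0547.
Q* ≈ 544.706.

Q* ≈ 544.7 vials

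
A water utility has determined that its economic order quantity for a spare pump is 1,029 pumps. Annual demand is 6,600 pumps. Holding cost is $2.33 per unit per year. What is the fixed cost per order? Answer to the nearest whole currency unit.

Invert the EOQ relation Q*² = 2DS/H.
From Q* = √(2DS/H): S = Q*²H / (2D) = 1,029² × 2.33 / (2 × 6,600) = 186.9015.

S ≈ $187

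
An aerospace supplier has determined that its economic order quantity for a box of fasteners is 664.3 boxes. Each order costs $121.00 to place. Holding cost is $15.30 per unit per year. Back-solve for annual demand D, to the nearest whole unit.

D ≈ 27,900 boxes per year

Invert the EOQ relation Q*² = 2DS/H.
From Q* = √(2DS/H): D = Q*²H / (2S) = 664.3² × 15.3 / (2 × 121) = 27900.024.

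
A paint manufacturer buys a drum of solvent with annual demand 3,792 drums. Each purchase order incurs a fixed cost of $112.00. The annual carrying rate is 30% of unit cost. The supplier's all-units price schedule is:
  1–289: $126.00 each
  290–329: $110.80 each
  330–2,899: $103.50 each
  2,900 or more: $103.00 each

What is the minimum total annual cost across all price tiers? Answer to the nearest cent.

Holding cost per unit per year at price C is H = 0.30·C.
For each price level, check whether its EOQ is feasible; otherwise the best quantity at that price is the breakpoint.
EOQ at $126.00 = 149.9 (feasible in tier 1): TC = 3,792×$126.00 + (3,792/149.9)×112 + (149.9/2)×0.30×$126.00 = $483,458.36.
EOQ at $110.80 = 159.9 < 290, so use break Q=290: TC = 3,792×$110.80 + (3,792/290.0)×112 + (290.0/2)×0.30×$110.80 = $426,437.90.
EOQ at $103.50 = 165.4 < 330, so use break Q=330: TC = 3,792×$103.50 + (3,792/330.0)×112 + (330.0/2)×0.30×$103.50 = $398,882.23.
EOQ at $103.00 = 165.8 < 2900, so use break Q=2900: TC = 3,792×$103.00 + (3,792/2900.0)×112 + (2900.0/2)×0.30×$103.00 = $435,527.45.
Lowest total cost among the candidates is at Q = 330.0.

TC* ≈ $398,882.23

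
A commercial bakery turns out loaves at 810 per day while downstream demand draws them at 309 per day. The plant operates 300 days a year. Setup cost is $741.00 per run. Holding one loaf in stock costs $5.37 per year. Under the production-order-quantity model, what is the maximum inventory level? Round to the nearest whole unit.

Annual demand D = 309 × 300 = 92,700.
Production build-up factor (1 − d/p) = 1 − 309/810 = 0.6185.
Q* = √(2DS / (H(1 − d/p))) = √(2 × 92,700 × 741 / (5.37 × 0.6185)).
= √(137,381,400 / 3.3214) ≈ 6431.325.
Maximum inventory = Q*(1 − d/p) = 6431.325 × 0.6185 ≈ 3977.894.

I_max ≈ 3,978 loaves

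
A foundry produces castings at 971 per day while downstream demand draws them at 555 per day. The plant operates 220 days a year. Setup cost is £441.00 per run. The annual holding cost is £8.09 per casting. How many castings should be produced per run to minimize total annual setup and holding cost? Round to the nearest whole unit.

Annual demand D = 555 × 220 = 122,100.
Production build-up factor (1 − d/p) = 1 − 555/971 = 0.4284.
Q* = √(2DS / (H(1 − d/p))) = √(2 × 122,100 × 441 / (8.09 × 0.4284)).
= √(107,692,200 / 3.466) ≈ 5574.178.

Q* ≈ 5,574 castings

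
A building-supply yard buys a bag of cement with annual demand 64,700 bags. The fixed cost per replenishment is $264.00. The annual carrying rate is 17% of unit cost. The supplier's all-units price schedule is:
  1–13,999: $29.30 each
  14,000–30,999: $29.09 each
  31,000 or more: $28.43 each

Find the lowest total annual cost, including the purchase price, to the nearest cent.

TC* ≈ $1,908,754.50

Holding cost per unit per year at price C is H = 0.17·C.
For each price level, check whether its EOQ is feasible; otherwise the best quantity at that price is the breakpoint.
EOQ at $29.30 = 2618.9 (feasible in tier 1): TC = 64,700×$29.30 + (64,700/2618.9)×264 + (2618.9/2)×0.17×$29.30 = $1,908,754.50.
EOQ at $29.09 = 2628.3 < 14000, so use break Q=14000: TC = 64,700×$29.09 + (64,700/14000.0)×264 + (14000.0/2)×0.17×$29.09 = $1,917,960.16.
EOQ at $28.43 = 2658.6 < 31000, so use break Q=31000: TC = 64,700×$28.43 + (64,700/31000.0)×264 + (31000.0/2)×0.17×$28.43 = $1,914,885.04.
Lowest total cost among the candidates is at Q = 2618.9.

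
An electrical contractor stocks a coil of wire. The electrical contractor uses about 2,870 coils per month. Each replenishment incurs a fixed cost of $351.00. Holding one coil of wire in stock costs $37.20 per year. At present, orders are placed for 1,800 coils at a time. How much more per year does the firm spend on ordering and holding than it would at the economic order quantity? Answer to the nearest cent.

Annual demand D = 2,870 × 12 = 34,440.
EOQ = √(2DS/H) = √(2 × 34,440 × 351 / 37.2) ≈ 806.17.
Cost at Q* = (D/Q*)S + (Q*/2)H = √(2DSH) ≈ $29,989.66.
Cost at Q = 1,800: (34,440/1,800)×351 + (1,800/2)×37.2 = $6,715.80 + $33,480.00 = $40,195.80.
Excess = $40,195.80 − $29,989.66 = $10,206.14.

Extra cost ≈ $10,206.14 per year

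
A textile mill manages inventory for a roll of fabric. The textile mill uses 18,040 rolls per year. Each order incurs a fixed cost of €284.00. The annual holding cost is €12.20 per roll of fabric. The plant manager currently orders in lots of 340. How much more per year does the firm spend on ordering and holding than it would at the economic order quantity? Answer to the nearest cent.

EOQ = √(2DS/H) = √(2 × 18,040 × 284 / 12.2) ≈ 916.46.
Cost at Q* = (D/Q*)S + (Q*/2)H = √(2DSH) ≈ €11,180.79.
Cost at Q = 340: (18,040/340)×284 + (340/2)×12.2 = €15,068.71 + €2,074.00 = €17,142.71.
Excess = €17,142.71 − €11,180.79 = €5,961.92.

Extra cost ≈ €5,961.92 per year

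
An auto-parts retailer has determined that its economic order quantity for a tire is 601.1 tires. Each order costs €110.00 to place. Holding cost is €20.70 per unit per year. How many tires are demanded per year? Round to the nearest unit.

Invert the EOQ relation Q*² = 2DS/H.
From Q* = √(2DS/H): D = Q*²H / (2S) = 601.1² × 20.7 / (2 × 110) = 33997.041.

D ≈ 33,997 tires per year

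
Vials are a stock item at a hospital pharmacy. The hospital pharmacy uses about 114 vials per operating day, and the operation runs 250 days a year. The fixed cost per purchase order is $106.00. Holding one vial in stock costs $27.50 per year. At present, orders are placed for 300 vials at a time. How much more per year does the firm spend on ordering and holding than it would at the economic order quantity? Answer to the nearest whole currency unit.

Annual demand D = 114 × 250 = 28,500.
EOQ = √(2DS/H) = √(2 × 28,500 × 106 / 27.5) ≈ 468.73.
Cost at Q* = (D/Q*)S + (Q*/2)H = √(2DSH) ≈ $12,890.11.
Cost at Q = 300: (28,500/300)×106 + (300/2)×27.5 = $10,070.00 + $4,125.00 = $14,195.00.
Excess = $14,195.00 − $12,890.11 = $1,304.89.

Extra cost ≈ $1,305 per year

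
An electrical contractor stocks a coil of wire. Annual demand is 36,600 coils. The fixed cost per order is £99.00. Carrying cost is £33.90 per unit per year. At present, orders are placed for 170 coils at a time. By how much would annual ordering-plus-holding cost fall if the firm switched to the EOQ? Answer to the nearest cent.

Extra cost ≈ £8,521.87 per year

EOQ = √(2DS/H) = √(2 × 36,600 × 99 / 33.9) ≈ 462.35.
Cost at Q* = (D/Q*)S + (Q*/2)H = √(2DSH) ≈ £15,673.75.
Cost at Q = 170: (36,600/170)×99 + (170/2)×33.9 = £21,314.12 + £2,881.50 = £24,195.62.
Excess = £24,195.62 − £15,673.75 = £8,521.87.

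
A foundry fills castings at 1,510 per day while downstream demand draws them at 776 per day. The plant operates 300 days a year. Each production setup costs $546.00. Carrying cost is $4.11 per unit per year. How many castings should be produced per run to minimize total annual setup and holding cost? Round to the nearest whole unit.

Q* ≈ 11,280 castings

Annual demand D = 776 × 300 = 232,800.
Production build-up factor (1 − d/p) = 1 − 776/1,510 = 0.4861.
Q* = √(2DS / (H(1 − d/p))) = √(2 × 232,800 × 546 / (4.11 × 0.4861)).
= √(254,217,600 / 1.9978) ≈ 11280.344.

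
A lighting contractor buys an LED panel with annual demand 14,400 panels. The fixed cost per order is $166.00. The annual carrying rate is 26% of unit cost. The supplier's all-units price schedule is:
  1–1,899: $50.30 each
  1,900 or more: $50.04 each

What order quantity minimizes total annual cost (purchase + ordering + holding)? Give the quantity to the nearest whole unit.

Q* ≈ 605 panels

Holding cost per unit per year at price C is H = 0.26·C.
For each price level, check whether its EOQ is feasible; otherwise the best quantity at that price is the breakpoint.
EOQ at $50.30 = 604.6 (feasible in tier 1): TC = 14,400×$50.30 + (14,400/604.6)×166 + (604.6/2)×0.26×$50.30 = $732,227.17.
EOQ at $50.04 = 606.2 < 1900, so use break Q=1900: TC = 14,400×$50.04 + (14,400/1900.0)×166 + (1900.0/2)×0.26×$50.04 = $734,193.99.
Lowest total cost is $732,227.17 at Q = 604.6.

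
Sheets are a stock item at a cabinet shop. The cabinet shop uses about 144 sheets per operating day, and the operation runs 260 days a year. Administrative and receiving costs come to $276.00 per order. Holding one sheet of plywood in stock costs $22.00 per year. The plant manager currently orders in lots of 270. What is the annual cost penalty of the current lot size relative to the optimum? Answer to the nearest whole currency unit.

Annual demand D = 144 × 260 = 37,440.
EOQ = √(2DS/H) = √(2 × 37,440 × 276 / 22) ≈ 969.23.
Cost at Q* = (D/Q*)S + (Q*/2)H = √(2DSH) ≈ $21,323.02.
Cost at Q = 270: (37,440/270)×276 + (270/2)×22 = $38,272.00 + $2,970.00 = $41,242.00.
Excess = $41,242.00 − $21,323.02 = $19,918.98.

Extra cost ≈ $19,919 per year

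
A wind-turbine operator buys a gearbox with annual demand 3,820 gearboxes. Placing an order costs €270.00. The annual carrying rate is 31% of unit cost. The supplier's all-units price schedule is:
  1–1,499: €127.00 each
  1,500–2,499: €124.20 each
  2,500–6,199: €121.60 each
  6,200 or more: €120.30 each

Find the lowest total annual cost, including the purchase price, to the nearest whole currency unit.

Holding cost per unit per year at price C is H = 0.31·C.
Candidates are each tier's EOQ (if it falls in that tier) and each price-break quantity.
EOQ at €127.00 = 228.9 (feasible in tier 1): TC = 3,820×€127.00 + (3,820/228.9)×270 + (228.9/2)×0.31×€127.00 = €494,151.79.
EOQ at €124.20 = 231.5 < 1500, so use break Q=1500: TC = 3,820×€124.20 + (3,820/1500.0)×270 + (1500.0/2)×0.31×€124.20 = €504,008.10.
EOQ at €121.60 = 233.9 < 2500, so use break Q=2500: TC = 3,820×€121.60 + (3,820/2500.0)×270 + (2500.0/2)×0.31×€121.60 = €512,044.56.
EOQ at €120.30 = 235.2 < 6200, so use break Q=6200: TC = 3,820×€120.30 + (3,820/6200.0)×270 + (6200.0/2)×0.31×€120.30 = €575,320.65.
Lowest total cost among the candidates is at Q = 228.9.

TC* ≈ €494,152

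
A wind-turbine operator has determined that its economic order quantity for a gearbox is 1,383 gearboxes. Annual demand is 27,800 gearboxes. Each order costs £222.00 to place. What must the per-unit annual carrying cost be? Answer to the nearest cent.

H ≈ £6.45

Squaring Q* = √(2DS/H) gives Q*² = 2DS/H.
From Q* = √(2DS/H): H = 2DS / Q*² = 2 × 27,800 × 222 / 1,383² = 6.4533.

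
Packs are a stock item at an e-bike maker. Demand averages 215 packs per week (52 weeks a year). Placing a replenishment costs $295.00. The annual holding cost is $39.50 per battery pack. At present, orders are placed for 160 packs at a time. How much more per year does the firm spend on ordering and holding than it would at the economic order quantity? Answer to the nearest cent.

Annual demand D = 215 × 52 = 11,180.
EOQ = √(2DS/H) = √(2 × 11,180 × 295 / 39.5) ≈ 408.65.
Cost at Q* = (D/Q*)S + (Q*/2)H = √(2DSH) ≈ $16,141.56.
Cost at Q = 160: (11,180/160)×295 + (160/2)×39.5 = $20,613.12 + $3,160.00 = $23,773.12.
Excess = $23,773.12 − $16,141.56 = $7,631.57.

Extra cost ≈ $7,631.57 per year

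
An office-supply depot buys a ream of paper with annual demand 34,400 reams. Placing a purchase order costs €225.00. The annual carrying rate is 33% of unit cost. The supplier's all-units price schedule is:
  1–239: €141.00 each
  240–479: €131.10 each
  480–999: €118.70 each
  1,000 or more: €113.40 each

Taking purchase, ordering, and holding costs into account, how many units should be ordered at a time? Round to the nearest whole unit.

Holding cost per unit per year at price C is H = 0.33·C.
Candidates are each tier's EOQ (if it falls in that tier) and each price-break quantity.
Tier 1 (€141.00): EOQ = 576.8 exceeds tier's upper bound 239, so this tier is dominated.
Tier 2 (€131.10): EOQ = 598.2 exceeds tier's upper bound 479, so this tier is dominated.
EOQ at €118.70 = 628.6 (feasible in tier 3): TC = 34,400×€118.70 + (34,400/628.6)×225 + (628.6/2)×0.33×€118.70 = €4,107,904.52.
EOQ at €113.40 = 643.2 < 1000, so use break Q=1000: TC = 34,400×€113.40 + (34,400/1000.0)×225 + (1000.0/2)×0.33×€113.40 = €3,927,411.00.
Lowest total cost is €3,927,411.00 at Q = 1000.0.

Q* ≈ 1,000 reams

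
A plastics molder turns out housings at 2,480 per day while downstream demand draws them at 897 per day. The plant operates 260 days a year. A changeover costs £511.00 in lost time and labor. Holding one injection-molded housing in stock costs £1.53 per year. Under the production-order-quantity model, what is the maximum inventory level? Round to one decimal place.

Annual demand D = 897 × 260 = 233,220.
Production build-up factor (1 − d/p) = 1 − 897/2,480 = 0.6383.
Q* = √(2DS / (H(1 − d/p))) = √(2 × 233,220 × 511 / (1.53 × 0.6383)).
= √(238,350,840 / 0.9766) ≈ 15622.409.
Maximum inventory = Q*(1 − d/p) = 15622.409 × 0.6383 ≈ 9971.885.

I_max ≈ 9,971.9 housings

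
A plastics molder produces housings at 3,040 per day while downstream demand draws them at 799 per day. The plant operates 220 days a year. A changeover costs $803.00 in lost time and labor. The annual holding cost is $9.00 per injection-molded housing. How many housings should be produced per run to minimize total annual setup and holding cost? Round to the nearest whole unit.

Q* ≈ 6,523 housings

Annual demand D = 799 × 220 = 175,780.
Production build-up factor (1 − d/p) = 1 − 799/3,040 = 0.7372.
Q* = √(2DS / (H(1 − d/p))) = √(2 × 175,780 × 803 / (9 × 0.7372)).
= √(282,302,680 / 6.6345) ≈ 6523.071.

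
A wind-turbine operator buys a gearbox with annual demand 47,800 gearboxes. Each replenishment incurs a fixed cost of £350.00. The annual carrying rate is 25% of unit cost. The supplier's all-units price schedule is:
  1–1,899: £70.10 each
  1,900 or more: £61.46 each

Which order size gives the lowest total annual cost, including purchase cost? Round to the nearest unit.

Q* ≈ 1,900 gearboxes

Holding cost per unit per year at price C is H = 0.25·C.
For each price level, check whether its EOQ is feasible; otherwise the best quantity at that price is the breakpoint.
EOQ at £70.10 = 1381.8 (feasible in tier 1): TC = 47,800×£70.10 + (47,800/1381.8)×350 + (1381.8/2)×0.25×£70.10 = £3,374,995.42.
EOQ at £61.46 = 1475.7 < 1900, so use break Q=1900: TC = 47,800×£61.46 + (47,800/1900.0)×350 + (1900.0/2)×0.25×£61.46 = £2,961,190.01.
Lowest total cost is £2,961,190.01 at Q = 1900.0.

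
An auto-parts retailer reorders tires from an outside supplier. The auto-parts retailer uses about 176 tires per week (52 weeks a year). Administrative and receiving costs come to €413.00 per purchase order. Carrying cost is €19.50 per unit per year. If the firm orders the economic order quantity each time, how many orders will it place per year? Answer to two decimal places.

Annual demand D = 176 × 52 = 9,152.
The optimal lot size = √(2DS/H) = √(2 × 9,152 × 413 / 19.5) ≈ 622.63.
Orders per year = D / Q* = 9,152 / 622.63 ≈ 14.699.

N ≈ 14.70 orders per year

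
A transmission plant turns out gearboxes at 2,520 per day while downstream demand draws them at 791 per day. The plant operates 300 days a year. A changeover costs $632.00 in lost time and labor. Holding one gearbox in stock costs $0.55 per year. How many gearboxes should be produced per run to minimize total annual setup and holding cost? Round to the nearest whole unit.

Annual demand D = 791 × 300 = 237,300.
Production build-up factor (1 − d/p) = 1 − 791/2,520 = 0.6861.
Q* = √(2DS / (H(1 − d/p))) = √(2 × 237,300 × 632 / (0.55 × 0.6861)).
= √(299,947,200 / 0.3774) ≈ 28193.165.

Q* ≈ 28,193 gearboxes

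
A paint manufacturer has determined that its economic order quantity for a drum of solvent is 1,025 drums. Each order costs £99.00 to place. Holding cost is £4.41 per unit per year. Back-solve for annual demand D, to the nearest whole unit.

Squaring Q* = √(2DS/H) gives Q*² = 2DS/H.
From Q* = √(2DS/H): D = Q*²H / (2S) = 1,025² × 4.41 / (2 × 99) = 23400.284.

D ≈ 23,400 drums per year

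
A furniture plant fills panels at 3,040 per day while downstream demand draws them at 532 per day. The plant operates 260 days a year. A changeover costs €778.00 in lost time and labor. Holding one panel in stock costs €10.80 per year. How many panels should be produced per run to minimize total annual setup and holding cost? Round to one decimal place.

Q* ≈ 4,914.8 panels

Annual demand D = 532 × 260 = 138,320.
Production build-up factor (1 − d/p) = 1 − 532/3,040 = 0.8250.
Q* = √(2DS / (H(1 − d/p))) = √(2 × 138,320 × 778 / (10.8 × 0.8250)).
= √(215,225,920 / 8.91) ≈ 4914.829.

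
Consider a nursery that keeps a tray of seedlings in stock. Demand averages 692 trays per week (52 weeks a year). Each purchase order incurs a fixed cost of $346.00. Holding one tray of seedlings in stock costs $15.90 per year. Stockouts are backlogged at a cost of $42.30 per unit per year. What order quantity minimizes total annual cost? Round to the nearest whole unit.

Annual demand D = 692 × 52 = 35,984.
With planned backorders, Q* = √(2DS/H) · √((H+B)/B).
√(2DS/H) = √(2 × 35,984 × 346 / 15.9) = 1251.438.
√((H+B)/B) = √((15.9+42.3)/42.3) = 1.1730.
Q* ≈ 1467.914.

Q* ≈ 1,468 trays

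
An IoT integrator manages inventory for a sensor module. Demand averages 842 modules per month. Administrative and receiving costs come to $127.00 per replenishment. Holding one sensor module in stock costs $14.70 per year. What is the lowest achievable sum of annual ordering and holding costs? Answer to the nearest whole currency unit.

Annual demand D = 842 × 12 = 10,104.
EOQ = √(2DS/H) = √(2 × 10,104 × 127 / 14.7) ≈ 417.84.
At the optimum the two cost components are equal, so total cost = 2·(Q*/2)H = Q*·H.
Minimum total = √(2DSH) = √(2 × 10,104 × 127 × 14.7) ≈ 6142.175.

TC* ≈ $6,142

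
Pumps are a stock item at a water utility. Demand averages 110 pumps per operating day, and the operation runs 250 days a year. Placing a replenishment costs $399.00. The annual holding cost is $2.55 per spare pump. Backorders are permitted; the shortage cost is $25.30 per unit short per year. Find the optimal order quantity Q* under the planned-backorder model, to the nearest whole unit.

Annual demand D = 110 × 250 = 27,500.
With planned backorders, Q* = √(2DS/H) · √((H+B)/B).
√(2DS/H) = √(2 × 27,500 × 399 / 2.55) = 2933.578.
√((H+B)/B) = √((2.55+25.3)/25.3) = 1.0492.
Q* ≈ 3077.868.

Q* ≈ 3,078 pumps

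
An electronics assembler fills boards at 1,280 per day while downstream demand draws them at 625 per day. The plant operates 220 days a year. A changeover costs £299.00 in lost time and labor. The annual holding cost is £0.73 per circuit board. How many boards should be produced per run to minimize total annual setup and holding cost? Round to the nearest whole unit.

Q* ≈ 14,836 boards

Annual demand D = 625 × 220 = 137,500.
Production build-up factor (1 − d/p) = 1 − 625/1,280 = 0.5117.
Q* = √(2DS / (H(1 − d/p))) = √(2 × 137,500 × 299 / (0.73 × 0.5117)).
= √(82,225,000 / 0.3736) ≈ 14836.274.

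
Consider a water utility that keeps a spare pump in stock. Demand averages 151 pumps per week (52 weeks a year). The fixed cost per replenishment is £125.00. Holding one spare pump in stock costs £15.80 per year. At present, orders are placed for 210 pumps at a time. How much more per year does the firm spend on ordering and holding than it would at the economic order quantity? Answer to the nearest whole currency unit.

Extra cost ≈ £764 per year

Annual demand D = 151 × 52 = 7,852.
EOQ = √(2DS/H) = √(2 × 7,852 × 125 / 15.8) ≈ 352.48.
Cost at Q* = (D/Q*)S + (Q*/2)H = √(2DSH) ≈ £5,569.15.
Cost at Q = 210: (7,852/210)×125 + (210/2)×15.8 = £4,673.81 + £1,659.00 = £6,332.81.
Excess = £6,332.81 − £5,569.15 = £763.66.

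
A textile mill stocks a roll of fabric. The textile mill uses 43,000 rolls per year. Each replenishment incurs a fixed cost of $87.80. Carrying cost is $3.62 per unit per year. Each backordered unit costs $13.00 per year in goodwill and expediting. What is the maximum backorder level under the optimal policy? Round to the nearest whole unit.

S* ≈ 356 rolls

With planned backorders, Q* = √(2DS/H) · √((H+B)/B).
√(2DS/H) = √(2 × 43,000 × 87.8 / 3.62) = 1444.249.
√((H+B)/B) = √((3.62+13)/13) = 1.1307.
Q* ≈ 1632.999.
S* = Q* · H/(H+B) = 1632.999 × 3.62/16.62 ≈ 355.683.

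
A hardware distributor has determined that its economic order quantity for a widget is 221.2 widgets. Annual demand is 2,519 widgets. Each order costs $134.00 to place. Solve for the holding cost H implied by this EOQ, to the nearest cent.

The basic EOQ model gives Q* = √(2DS/H); rearrange for the unknown.
From Q* = √(2DS/H): H = 2DS / Q*² = 2 × 2,519 × 134 / 221.2² = 13.7973.

H ≈ $13.80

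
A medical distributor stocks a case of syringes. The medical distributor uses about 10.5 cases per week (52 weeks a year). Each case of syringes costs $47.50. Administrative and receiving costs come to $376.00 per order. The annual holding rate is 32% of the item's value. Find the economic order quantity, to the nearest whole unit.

Annual demand D = 10.5 × 52 = 546.
Holding cost H = 0.32 × $47.50 = $15.2000 per unit per year.
EOQ = √(2DS / H) = √(2 × 546 × 376 / 15.2).
= √(410,592 / 15.2) = √27,012.6316 ≈ 164.355.

Q* ≈ 164 cases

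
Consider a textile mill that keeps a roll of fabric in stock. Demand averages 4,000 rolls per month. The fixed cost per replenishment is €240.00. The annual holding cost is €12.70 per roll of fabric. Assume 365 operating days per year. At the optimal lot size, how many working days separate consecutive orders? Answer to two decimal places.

T ≈ 10.24 days

Annual demand D = 4,000 × 12 = 48,000.
Q* = √(2DS/H) = √(2 × 48,000 × 240 / 12.7) ≈ 1346.91.
Cycle time = Q*/D × 365 = 1346.91 / 48,000 × 365 ≈ 10.242 days.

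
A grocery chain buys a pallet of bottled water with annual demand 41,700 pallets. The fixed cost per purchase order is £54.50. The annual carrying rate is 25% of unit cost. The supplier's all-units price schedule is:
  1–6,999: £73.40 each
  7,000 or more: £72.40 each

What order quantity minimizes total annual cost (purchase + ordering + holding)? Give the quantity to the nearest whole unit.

Holding cost per unit per year at price C is H = 0.25·C.
Evaluate total cost at each tier's feasible EOQ or, if the EOQ is below the tier, at the tier's minimum quantity.
EOQ at £73.40 = 497.7 (feasible in tier 1): TC = 41,700×£73.40 + (41,700/497.7)×54.5 + (497.7/2)×0.25×£73.40 = £3,069,912.70.
EOQ at £72.40 = 501.1 < 7000, so use break Q=7000: TC = 41,700×£72.40 + (41,700/7000.0)×54.5 + (7000.0/2)×0.25×£72.40 = £3,082,754.66.
Lowest total cost is £3,069,912.70 at Q = 497.7.

Q* ≈ 498 pallets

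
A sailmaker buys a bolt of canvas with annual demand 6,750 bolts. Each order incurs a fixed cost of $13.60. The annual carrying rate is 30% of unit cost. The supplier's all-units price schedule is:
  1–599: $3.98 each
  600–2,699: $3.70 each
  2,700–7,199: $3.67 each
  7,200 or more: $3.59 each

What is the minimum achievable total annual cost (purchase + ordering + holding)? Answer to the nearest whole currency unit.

TC* ≈ $25,461

Holding cost per unit per year at price C is H = 0.30·C.
Evaluate total cost at each tier's feasible EOQ or, if the EOQ is below the tier, at the tier's minimum quantity.
EOQ at $3.98 = 392.1 (feasible in tier 1): TC = 6,750×$3.98 + (6,750/392.1)×13.6 + (392.1/2)×0.30×$3.98 = $27,333.21.
EOQ at $3.70 = 406.7 < 600, so use break Q=600: TC = 6,750×$3.70 + (6,750/600.0)×13.6 + (600.0/2)×0.30×$3.70 = $25,461.00.
EOQ at $3.67 = 408.4 < 2700, so use break Q=2700: TC = 6,750×$3.67 + (6,750/2700.0)×13.6 + (2700.0/2)×0.30×$3.67 = $26,292.85.
EOQ at $3.59 = 412.9 < 7200, so use break Q=7200: TC = 6,750×$3.59 + (6,750/7200.0)×13.6 + (7200.0/2)×0.30×$3.59 = $28,122.45.
Lowest total cost among the candidates is at Q = 600.0.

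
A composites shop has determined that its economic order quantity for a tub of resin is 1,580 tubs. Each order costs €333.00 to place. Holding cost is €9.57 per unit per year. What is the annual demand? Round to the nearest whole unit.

The basic EOQ model gives Q* = √(2DS/H); rearrange for the unknown.
From Q* = √(2DS/H): D = Q*²H / (2S) = 1,580² × 9.57 / (2 × 333) = 35871.694.

D ≈ 35,872 tubs per year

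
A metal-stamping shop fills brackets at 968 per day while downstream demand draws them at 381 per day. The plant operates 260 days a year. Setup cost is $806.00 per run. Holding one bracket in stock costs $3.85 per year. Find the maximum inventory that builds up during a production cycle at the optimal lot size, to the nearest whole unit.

Annual demand D = 381 × 260 = 99,060.
Production build-up factor (1 − d/p) = 1 − 381/968 = 0.6064.
Q* = √(2DS / (H(1 − d/p))) = √(2 × 99,060 × 806 / (3.85 × 0.6064)).
= √(159,684,720 / 2.3347) ≈ 8270.275.
Maximum inventory = Q*(1 − d/p) = 8270.275 × 0.6064 ≈ 5015.136.

I_max ≈ 5,015 brackets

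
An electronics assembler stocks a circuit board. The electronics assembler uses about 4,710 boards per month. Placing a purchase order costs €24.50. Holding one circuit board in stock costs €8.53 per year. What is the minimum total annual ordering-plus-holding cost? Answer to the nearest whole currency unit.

TC* ≈ €4,860

Annual demand D = 4,710 × 12 = 56,520.
EOQ = √(2DS/H) = √(2 × 56,520 × 24.5 / 8.53) ≈ 569.80.
At Q*, ordering cost (D/Q*)S equals holding cost (Q*/2)H, each = √(DSH/2).
Minimum total = √(2DSH) = √(2 × 56,520 × 24.5 × 8.53) ≈ 4860.418.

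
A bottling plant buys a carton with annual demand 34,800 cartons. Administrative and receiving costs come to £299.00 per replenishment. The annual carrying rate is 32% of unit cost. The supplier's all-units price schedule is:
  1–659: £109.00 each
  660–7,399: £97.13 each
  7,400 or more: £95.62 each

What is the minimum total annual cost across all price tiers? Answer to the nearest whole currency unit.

Holding cost per unit per year at price C is H = 0.32·C.
Candidates are each tier's EOQ (if it falls in that tier) and each price-break quantity.
Tier 1 (£109.00): EOQ = 772.4 exceeds tier's upper bound 659, so this tier is dominated.
EOQ at £97.13 = 818.3 (feasible in tier 2): TC = 34,800×£97.13 + (34,800/818.3)×299 + (818.3/2)×0.32×£97.13 = £3,405,556.67.
EOQ at £95.62 = 824.7 < 7400, so use break Q=7400: TC = 34,800×£95.62 + (34,800/7400.0)×299 + (7400.0/2)×0.32×£95.62 = £3,442,196.19.
Lowest total cost among the candidates is at Q = 818.3.

TC* ≈ £3,405,557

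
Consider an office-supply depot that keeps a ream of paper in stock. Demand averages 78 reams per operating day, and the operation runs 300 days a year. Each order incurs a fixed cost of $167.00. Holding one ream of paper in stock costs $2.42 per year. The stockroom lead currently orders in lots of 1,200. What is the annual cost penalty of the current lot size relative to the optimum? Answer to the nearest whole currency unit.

Annual demand D = 78 × 300 = 23,400.
EOQ = √(2DS/H) = √(2 × 23,400 × 167 / 2.42) ≈ 1797.11.
Cost at Q* = (D/Q*)S + (Q*/2)H = √(2DSH) ≈ $4,348.99.
Cost at Q = 1,200: (23,400/1,200)×167 + (1,200/2)×2.42 = $3,256.50 + $1,452.00 = $4,708.50.
Excess = $4,708.50 − $4,348.99 = $359.51.

Extra cost ≈ $360 per year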